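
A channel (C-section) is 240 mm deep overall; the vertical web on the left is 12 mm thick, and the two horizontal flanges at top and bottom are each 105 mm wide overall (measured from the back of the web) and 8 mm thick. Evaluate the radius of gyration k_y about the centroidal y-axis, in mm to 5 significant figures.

Split into non-overlapping primitives; take the origin at the lower-left of the bounding box.
Web: 12 × 240, A = 2 880 mm², x = 6 mm, Ī = 34 560 mm⁴.
Top flange (beyond web): 93 × 8, A = 744 mm², x = 58.5 mm, Ī = 536 238 mm⁴.
Bottom flange (beyond web): 93 × 8, A = 744 mm², x = 58.5 mm, Ī = 536 238 mm⁴.
Centroid: x̄ = ΣA·x / ΣA = 23.88462 mm.
Transfer each piece to the centroidal y-axis using Ī + A·d² with d = x − 23.88462:
  web: d = -17.88462 mm → contributes +955755.3 mm⁴
  top flange (beyond web): d = 34.61538 mm → contributes +1 427 717 mm⁴
  bottom flange (beyond web): d = 34.61538 mm → contributes +1 427 717 mm⁴
Total I = 3 811 190 mm⁴.
Radius of gyration: k = √(I/A) = √(3 811 190 / 4 368) = 29.53854 mm.

k_y ≈ 29.539 mm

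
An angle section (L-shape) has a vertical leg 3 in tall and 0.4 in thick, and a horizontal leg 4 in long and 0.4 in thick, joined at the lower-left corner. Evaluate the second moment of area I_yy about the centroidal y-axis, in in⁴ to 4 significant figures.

I_yy ≈ 4.189 in⁴

Treat the section as a set of non-overlapping primitives; coordinates are from the bounding-box lower-left.
Vertical leg: 0.4 × 3, A = 1.2 in², x = 0.2 in, Ī = 0.016 in⁴.
Horizontal leg (remainder): 3.6 × 0.4, A = 1.44 in², x = 2.2 in, Ī = 1.5552 in⁴.
Centroid: x̄ = ΣA·x / ΣA = 1.29091 in.
Transfer each piece to the centroidal y-axis using Ī + A·d² with d = x − 1.29091:
  vertical leg: d = -1.09091 in → contributes +1.4441 in⁴
  horizontal leg (remainder): d = 0.909091 in → contributes +2.74528 in⁴
Total I = 4.18938 in⁴.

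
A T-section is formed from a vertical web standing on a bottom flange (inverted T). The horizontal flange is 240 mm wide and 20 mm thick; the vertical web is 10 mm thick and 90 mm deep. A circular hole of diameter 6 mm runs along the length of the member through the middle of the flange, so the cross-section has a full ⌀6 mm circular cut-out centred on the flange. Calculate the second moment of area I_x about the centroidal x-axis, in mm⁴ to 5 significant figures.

Treat the section as a set of non-overlapping primitives; coordinates are from the bounding-box lower-left.
Flange: 240 × 20, A = 4 800 mm², y = 10 mm, Ī = 160 000 mm⁴.
Web: 10 × 90, A = 900 mm², y = 65 mm, Ī = 607 500 mm⁴.
Hole (subtracted): ⌀6, A = 28.27433 mm², y = 10 mm, Ī = 63.61725 mm⁴.
Centroid: ȳ = ΣA·y / ΣA = 18.7275 mm.
Transfer each piece to the centroidal x-axis using Ī + A·d² with d = y − 18.7275:
  flange: d = -8.727503 mm → contributes +525612.6 mm⁴
  web: d = 46.2725 mm → contributes +2 534 530 mm⁴
  hole: d = -8.727503 mm → contributes −2217.253 mm⁴
Total I = 3 057 925 mm⁴.

I_x ≈ 3.0579 × 10⁶ mm⁴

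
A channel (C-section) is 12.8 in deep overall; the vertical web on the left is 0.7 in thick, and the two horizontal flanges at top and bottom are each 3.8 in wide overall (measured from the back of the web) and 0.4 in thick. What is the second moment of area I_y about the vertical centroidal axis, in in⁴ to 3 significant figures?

Decompose the section into non-overlapping parts with the origin at the bottom-left of its bounding rectangle.
Web: 0.7 × 12.8, A = 8.96 in², x = 0.35 in, Ī = 0.36587 in⁴.
Top flange (beyond web): 3.1 × 0.4, A = 1.24 in², x = 2.25 in, Ī = 0.99303 in⁴.
Bottom flange (beyond web): 3.1 × 0.4, A = 1.24 in², x = 2.25 in, Ī = 0.99303 in⁴.
Centroid: x̄ = ΣA·x / ΣA = 0.76189 in.
Transfer each piece to the vertical centroidal axis using Ī + A·d² with d = x − 0.76189:
  web: d = -0.41189 in → contributes +1.8859 in⁴
  top flange (beyond web): d = 1.4881 in → contributes +3.739 in⁴
  bottom flange (beyond web): d = 1.4881 in → contributes +3.739 in⁴
Total I = 9.3639 in⁴.

I_y ≈ 9.36 in⁴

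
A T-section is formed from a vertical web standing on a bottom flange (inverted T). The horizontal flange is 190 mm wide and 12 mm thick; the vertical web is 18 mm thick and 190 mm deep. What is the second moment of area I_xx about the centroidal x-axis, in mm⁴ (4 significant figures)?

Treat the section as a set of non-overlapping primitives; coordinates are from the bounding-box lower-left.
Flange: 190 × 12, A = 2 280 mm², y = 6 mm, Ī = 27 360 mm⁴.
Web: 18 × 190, A = 3 420 mm², y = 107 mm, Ī = 10 288 500 mm⁴.
Centroid: ȳ = ΣA·y / ΣA = 66.6 mm.
Transfer each piece to the centroidal x-axis using Ī + A·d² with d = y − 66.6:
  flange: d = -60.6 mm → contributes +8 400 341 mm⁴
  web: d = 40.4 mm → contributes +15 870 487 mm⁴
Total I = 24 270 828 mm⁴.

I_xx ≈ 2.427 × 10⁷ mm⁴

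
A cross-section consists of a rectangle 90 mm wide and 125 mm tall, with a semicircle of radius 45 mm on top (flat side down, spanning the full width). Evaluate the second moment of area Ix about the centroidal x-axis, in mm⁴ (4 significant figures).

Treat the section as a set of non-overlapping primitives; coordinates are from the bounding-box lower-left.
Rectangular body: 90 × 125, A = 11 250 mm², y = 62.5 mm, Ī = 14 648 438 mm⁴.
Semicircular cap: semicircle r = 45, A = 3180.86 mm², y = 144.099 mm, Ī = 450 072 mm⁴.
Centroid: ȳ = ΣA·y / ΣA = 80.486 mm.
Transfer each piece to the centroidal x-axis using Ī + A·d² with d = y − 80.486:
  rectangular body: d = -17.986 mm → contributes +18 287 781 mm⁴
  semicircular cap: d = 63.6126 mm → contributes +13 321 618 mm⁴
Total I = 31 609 399 mm⁴.

Ix ≈ 3.161 × 10⁷ mm⁴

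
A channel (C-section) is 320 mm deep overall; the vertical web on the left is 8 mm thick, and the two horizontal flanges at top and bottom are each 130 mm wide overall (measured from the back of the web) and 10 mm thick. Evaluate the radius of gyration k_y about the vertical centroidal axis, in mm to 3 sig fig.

Decompose the section into non-overlapping parts with the origin at the bottom-left of its bounding rectangle.
Web: 8 × 320, A = 2 560 mm², x = 4 mm, Ī = 13 653 mm⁴.
Top flange (beyond web): 122 × 10, A = 1 220 mm², x = 69 mm, Ī = 1 513 207 mm⁴.
Bottom flange (beyond web): 122 × 10, A = 1 220 mm², x = 69 mm, Ī = 1 513 207 mm⁴.
Centroid: x̄ = ΣA·x / ΣA = 35.72 mm.
Transfer each piece to the vertical centroidal axis using Ī + A·d² with d = x − 35.72:
  web: d = -31.72 mm → contributes +2 589 419 mm⁴
  top flange (beyond web): d = 33.28 mm → contributes +2 864 428 mm⁴
  bottom flange (beyond web): d = 33.28 mm → contributes +2 864 428 mm⁴
Total I = 8 318 275 mm⁴.
Radius of gyration: k = √(I/A) = √(8 318 275 / 5 000) = 40.788 mm.

k_y ≈ 40.8 mm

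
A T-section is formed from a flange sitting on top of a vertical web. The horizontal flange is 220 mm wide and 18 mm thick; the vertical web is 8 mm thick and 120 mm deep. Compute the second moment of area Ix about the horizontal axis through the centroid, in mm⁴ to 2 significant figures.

Ix ≈ 4.9 × 10⁶ mm⁴

Decompose the section into non-overlapping parts with the origin at the bottom-left of its bounding rectangle.
Flange: 220 × 18, A = 3 960 mm², y = 129 mm, Ī = 106 920 mm⁴.
Web: 8 × 120, A = 960 mm², y = 60 mm, Ī = 1 152 000 mm⁴.
Centroid: ȳ = ΣA·y / ΣA = 115.5 mm.
Transfer each piece to the horizontal axis through the centroid using Ī + A·d² with d = y − 115.5:
  flange: d = 13.46 mm → contributes +824 724 mm⁴
  web: d = -55.54 mm → contributes +4 112 940 mm⁴
Total I = 4 937 663 mm⁴.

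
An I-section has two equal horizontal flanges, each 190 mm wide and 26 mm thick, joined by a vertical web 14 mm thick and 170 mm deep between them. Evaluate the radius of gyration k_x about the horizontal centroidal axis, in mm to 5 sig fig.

Break the section into simple shapes (no overlaps), measuring from the bottom-left corner of the bounding box.
Bottom flange: 190 × 26, A = 4 940 mm², y = 13 mm, Ī = 278286.7 mm⁴.
Web: 14 × 170, A = 2 380 mm², y = 111 mm, Ī = 5 731 833 mm⁴.
Top flange: 190 × 26, A = 4 940 mm², y = 209 mm, Ī = 278286.7 mm⁴.
By symmetry the centroid is at mid-height, ȳ = 111 mm.
Transfer each piece to the horizontal centroidal axis using Ī + A·d² with d = y − 111:
  bottom flange: d = -98 mm → contributes +47 722 047 mm⁴
  web: d = 0 mm → contributes +5 731 833 mm⁴
  top flange: d = 98 mm → contributes +47 722 047 mm⁴
Total I = 101 175 927 mm⁴.
Radius of gyration: k = √(I/A) = √(101 175 927 / 12 260) = 90.8434 mm.

k_x ≈ 90.843 mm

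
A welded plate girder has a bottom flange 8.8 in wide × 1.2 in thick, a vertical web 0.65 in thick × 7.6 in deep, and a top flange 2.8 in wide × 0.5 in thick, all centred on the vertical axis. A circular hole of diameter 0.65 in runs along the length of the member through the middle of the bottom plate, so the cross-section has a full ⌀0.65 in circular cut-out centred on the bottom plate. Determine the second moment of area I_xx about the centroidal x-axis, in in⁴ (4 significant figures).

I_xx ≈ 152.7 in⁴

Decompose the section into non-overlapping parts with the origin at the bottom-left of its bounding rectangle.
Bottom plate: 8.8 × 1.2, A = 10.56 in², y = 0.6 in, Ī = 1.2672 in⁴.
Web plate: 0.65 × 7.6, A = 4.94 in², y = 5 in, Ī = 23.7779 in⁴.
Top plate: 2.8 × 0.5, A = 1.4 in², y = 9.05 in, Ī = 0.0291667 in⁴.
Hole (subtracted): ⌀0.65, A = 0.331831 in², y = 0.6 in, Ī = 0.00876241 in⁴.
Centroid: ȳ = ΣA·y / ΣA = 2.62593 in.
Transfer each piece to the centroidal x-axis using Ī + A·d² with d = y − 2.62593:
  bottom plate: d = -2.02593 in → contributes +44.6097 in⁴
  web plate: d = 2.37407 in → contributes +51.6207 in⁴
  top plate: d = 6.42407 in → contributes +57.8053 in⁴
  hole: d = -2.02593 in → contributes −1.37073 in⁴
Total I = 152.665 in⁴.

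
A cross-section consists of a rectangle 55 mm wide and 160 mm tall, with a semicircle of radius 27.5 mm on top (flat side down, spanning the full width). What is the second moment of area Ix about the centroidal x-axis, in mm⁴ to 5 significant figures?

Decompose the section into non-overlapping parts with the origin at the bottom-left of its bounding rectangle.
Rectangular body: 55 × 160, A = 8 800 mm², y = 80 mm, Ī = 18 773 333 mm⁴.
Semicircular cap: semicircle r = 27.5, A = 1187.915 mm², y = 171.6714 mm, Ī = 62771.55 mm⁴.
Centroid: ȳ = ΣA·y / ΣA = 90.90295 mm.
Transfer each piece to the centroidal x-axis using Ī + A·d² with d = y − 90.90295:
  rectangular body: d = -10.90295 mm → contributes +19 819 428 mm⁴
  semicircular cap: d = 80.76841 mm → contributes +7 812 176 mm⁴
Total I = 27 631 604 mm⁴.

Ix ≈ 2.7632 × 10⁷ mm⁴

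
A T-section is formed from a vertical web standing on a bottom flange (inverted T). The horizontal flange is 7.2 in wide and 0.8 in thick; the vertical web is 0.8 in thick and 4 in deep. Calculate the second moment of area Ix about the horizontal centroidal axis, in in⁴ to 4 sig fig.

Decompose the section into non-overlapping parts with the origin at the bottom-left of its bounding rectangle.
Flange: 7.2 × 0.8, A = 5.76 in², y = 0.4 in, Ī = 0.3072 in⁴.
Web: 0.8 × 4, A = 3.2 in², y = 2.8 in, Ī = 4.26667 in⁴.
Centroid: ȳ = ΣA·y / ΣA = 1.25714 in.
Transfer each piece to the horizontal centroidal axis using Ī + A·d² with d = y − 1.25714:
  flange: d = -0.857143 in → contributes +4.53904 in⁴
  web: d = 1.54286 in → contributes +11.884 in⁴
Total I = 16.423 in⁴.

Ix ≈ 16.42 in⁴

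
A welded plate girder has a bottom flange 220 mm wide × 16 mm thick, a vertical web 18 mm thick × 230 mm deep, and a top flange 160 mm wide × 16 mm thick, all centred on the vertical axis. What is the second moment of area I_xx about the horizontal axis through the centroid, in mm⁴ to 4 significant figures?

I_xx ≈ 1.090 × 10⁸ mm⁴

Split into non-overlapping primitives; take the origin at the lower-left of the bounding box.
Bottom plate: 220 × 16, A = 3 520 mm², y = 8 mm, Ī = 75093.3 mm⁴.
Web plate: 18 × 230, A = 4 140 mm², y = 131 mm, Ī = 18 250 500 mm⁴.
Top plate: 160 × 16, A = 2 560 mm², y = 254 mm, Ī = 54613.3 mm⁴.
Centroid: ȳ = ΣA·y / ΣA = 119.446 mm.
Transfer each piece to the horizontal axis through the centroid using Ī + A·d² with d = y − 119.446:
  bottom plate: d = -111.446 mm → contributes +43 794 380 mm⁴
  web plate: d = 11.5538 mm → contributes +18 803 151 mm⁴
  top plate: d = 134.554 mm → contributes +46 402 721 mm⁴
Total I = 109 000 252 mm⁴.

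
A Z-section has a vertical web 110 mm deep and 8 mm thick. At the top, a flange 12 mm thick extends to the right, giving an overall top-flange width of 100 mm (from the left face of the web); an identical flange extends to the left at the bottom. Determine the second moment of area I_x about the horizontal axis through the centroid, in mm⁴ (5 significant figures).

I_x ≈ 6.2152 × 10⁶ mm⁴

Decompose the section into non-overlapping parts with the origin at the bottom-left of its bounding rectangle.
Web: 8 × 110, A = 880 mm², y = 55 mm, Ī = 887333.3 mm⁴.
Top flange (beyond web): 92 × 12, A = 1 104 mm², y = 104 mm, Ī = 13 248 mm⁴.
Bottom flange (beyond web): 92 × 12, A = 1 104 mm², y = 6 mm, Ī = 13 248 mm⁴.
Centroid: ȳ = ΣA·y / ΣA = 55 mm.
Transfer each piece to the horizontal axis through the centroid using Ī + A·d² with d = y − 55:
  web: d = 0 mm → contributes +887333.3 mm⁴
  top flange (beyond web): d = 49 mm → contributes +2 663 952 mm⁴
  bottom flange (beyond web): d = -49 mm → contributes +2 663 952 mm⁴
Total I = 6 215 237 mm⁴.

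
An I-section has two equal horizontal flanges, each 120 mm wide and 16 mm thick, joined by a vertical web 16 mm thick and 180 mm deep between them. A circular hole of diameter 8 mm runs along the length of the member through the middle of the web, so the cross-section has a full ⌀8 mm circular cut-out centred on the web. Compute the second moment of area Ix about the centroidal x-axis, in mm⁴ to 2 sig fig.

Treat the section as a set of non-overlapping primitives; coordinates are from the bounding-box lower-left.
Bottom flange: 120 × 16, A = 1 920 mm², y = 8 mm, Ī = 40 960 mm⁴.
Web: 16 × 180, A = 2 880 mm², y = 106 mm, Ī = 7 776 000 mm⁴.
Top flange: 120 × 16, A = 1 920 mm², y = 204 mm, Ī = 40 960 mm⁴.
Hole (subtracted): ⌀8, A = 50.27 mm², y = 106 mm, Ī = 201.1 mm⁴.
By symmetry the centroid is at mid-height, ȳ = 106 mm.
Transfer each piece to the centroidal x-axis using Ī + A·d² with d = y − 106:
  bottom flange: d = -98 mm → contributes +18 480 640 mm⁴
  web: d = 0 mm → contributes +7 776 000 mm⁴
  top flange: d = 98 mm → contributes +18 480 640 mm⁴
  hole: d = 0 mm → contributes −201.1 mm⁴
Total I = 44 737 079 mm⁴.

Ix ≈ 4.5 × 10⁷ mm⁴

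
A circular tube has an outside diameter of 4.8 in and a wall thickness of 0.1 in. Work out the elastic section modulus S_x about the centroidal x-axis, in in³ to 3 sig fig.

S_x ≈ 1.70 in³

Split into non-overlapping primitives; take the origin at the lower-left of the bounding box.
Outer circle: ⌀4.8, A = 18.096 in², y = 2.4 in, Ī = 26.058 in⁴.
Bore (subtracted): ⌀4.6, A = 16.619 in², y = 2.4 in, Ī = 21.979 in⁴.
By symmetry the centroid is at mid-height, ȳ = 2.4 in.
All pieces are centred on the centroidal x-axis, so I = ΣĪ (holes subtracted) = 4.079 in⁴.
Extreme fibre distance c = 2.4 in; S = I/c = 1.6996 in³.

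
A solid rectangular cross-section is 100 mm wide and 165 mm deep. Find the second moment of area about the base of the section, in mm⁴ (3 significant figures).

The section: 100 × 165, A = 16 500 mm², y = 82.5 mm, Ī = 37 434 375 mm⁴.
Transfer it to the bottom edge using Ī + A·d² with d = y − 0:
  the section: d = 82.5 mm → contributes +149 737 500 mm⁴
Total I = 149 737 500 mm⁴.

I_base ≈ 1.50 × 10⁸ mm⁴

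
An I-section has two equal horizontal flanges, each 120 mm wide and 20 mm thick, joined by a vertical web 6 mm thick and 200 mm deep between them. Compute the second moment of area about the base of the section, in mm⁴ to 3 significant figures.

I_base ≈ 1.49 × 10⁸ mm⁴

Treat the section as a set of non-overlapping primitives; coordinates are from the bounding-box lower-left.
Bottom flange: 120 × 20, A = 2 400 mm², y = 10 mm, Ī = 80 000 mm⁴.
Web: 6 × 200, A = 1 200 mm², y = 120 mm, Ī = 4 000 000 mm⁴.
Top flange: 120 × 20, A = 2 400 mm², y = 230 mm, Ī = 80 000 mm⁴.
Transfer each piece to a horizontal axis along the bottom face using Ī + A·d² with d = y − 0:
  bottom flange: d = 10 mm → contributes +320 000 mm⁴
  web: d = 120 mm → contributes +21 280 000 mm⁴
  top flange: d = 230 mm → contributes +127 040 000 mm⁴
Total I = 148 640 000 mm⁴.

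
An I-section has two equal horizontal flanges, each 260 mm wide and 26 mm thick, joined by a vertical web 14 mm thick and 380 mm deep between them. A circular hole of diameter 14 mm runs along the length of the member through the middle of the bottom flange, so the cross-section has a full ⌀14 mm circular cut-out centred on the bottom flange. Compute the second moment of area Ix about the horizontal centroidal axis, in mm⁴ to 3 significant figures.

Ix ≈ 6.16 × 10⁸ mm⁴

Break the section into simple shapes (no overlaps), measuring from the bottom-left corner of the bounding box.
Bottom flange: 260 × 26, A = 6 760 mm², y = 13 mm, Ī = 380 813 mm⁴.
Web: 14 × 380, A = 5 320 mm², y = 216 mm, Ī = 64 017 333 mm⁴.
Top flange: 260 × 26, A = 6 760 mm², y = 419 mm, Ī = 380 813 mm⁴.
Hole (subtracted): ⌀14, A = 153.94 mm², y = 13 mm, Ī = 1885.7 mm⁴.
Centroid: ȳ = ΣA·y / ΣA = 217.67 mm.
Transfer each piece to the horizontal centroidal axis using Ī + A·d² with d = y − 217.67:
  bottom flange: d = -204.67 mm → contributes +283 562 393 mm⁴
  web: d = -1.6723 mm → contributes +64 032 212 mm⁴
  top flange: d = 201.33 mm → contributes +274 382 726 mm⁴
  hole: d = -204.67 mm → contributes −6 450 468 mm⁴
Total I = 615 526 862 mm⁴.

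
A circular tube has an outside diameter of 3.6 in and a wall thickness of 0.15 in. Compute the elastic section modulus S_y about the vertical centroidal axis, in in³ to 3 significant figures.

S_y ≈ 1.35 in³

Treat the section as a set of non-overlapping primitives; coordinates are from the bounding-box lower-left.
Outer circle: ⌀3.6, A = 10.179 in², x = 1.8 in, Ī = 8.2448 in⁴.
Bore (subtracted): ⌀3.3, A = 8.553 in², x = 1.8 in, Ī = 5.8214 in⁴.
By symmetry the centroid is at mid-width, x̄ = 1.8 in.
All pieces are centred on the vertical centroidal axis, so I = ΣĪ (holes subtracted) = 2.4234 in⁴.
Extreme fibre distance c = 1.8 in; S = I/c = 1.3463 in³.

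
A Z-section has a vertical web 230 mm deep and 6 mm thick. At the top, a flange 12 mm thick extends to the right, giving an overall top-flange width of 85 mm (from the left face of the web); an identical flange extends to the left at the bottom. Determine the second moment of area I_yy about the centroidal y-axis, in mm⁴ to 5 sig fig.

Split into non-overlapping primitives; take the origin at the lower-left of the bounding box.
Web: 6 × 230, A = 1 380 mm², x = 82 mm, Ī = 4 140 mm⁴.
Top flange (beyond web): 79 × 12, A = 948 mm², x = 124.5 mm, Ī = 493 039 mm⁴.
Bottom flange (beyond web): 79 × 12, A = 948 mm², x = 39.5 mm, Ī = 493 039 mm⁴.
Centroid: x̄ = ΣA·x / ΣA = 82 mm.
Transfer each piece to the centroidal y-axis using Ī + A·d² with d = x − 82:
  web: d = 0 mm → contributes +4 140 mm⁴
  top flange (beyond web): d = 42.5 mm → contributes +2 205 364 mm⁴
  bottom flange (beyond web): d = -42.5 mm → contributes +2 205 364 mm⁴
Total I = 4 414 868 mm⁴.

I_yy ≈ 4.4149 × 10⁶ mm⁴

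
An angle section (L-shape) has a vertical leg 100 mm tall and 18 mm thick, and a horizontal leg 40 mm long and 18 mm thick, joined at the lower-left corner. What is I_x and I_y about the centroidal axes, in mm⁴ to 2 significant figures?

I_x ≈ 2.1 × 10⁶ mm⁴, I_y ≈ 1.9 × 10⁵ mm⁴

Split into non-overlapping primitives; take the origin at the lower-left of the bounding box.
Vertical leg: 18 × 100, A = 1 800 mm², y = 50 mm, Ī = 1 500 000 mm⁴.
Horizontal leg (remainder): 22 × 18, A = 396 mm², y = 9 mm, Ī = 10 692 mm⁴.
Centroid: ȳ = ΣA·y / ΣA = 42.61 mm.
Transfer each piece to the centroidal x-axis using Ī + A·d² with d = y − 42.61:
  vertical leg: d = 7.393 mm → contributes +1 598 393 mm⁴
  horizontal leg (remainder): d = -33.61 mm → contributes +457 935 mm⁴
Total I = 2 056 328 mm⁴.
For the y-axis: x̄ = 12.61 mm.
Repeating about the centroidal y-axis gives I_y = 194 408 mm⁴.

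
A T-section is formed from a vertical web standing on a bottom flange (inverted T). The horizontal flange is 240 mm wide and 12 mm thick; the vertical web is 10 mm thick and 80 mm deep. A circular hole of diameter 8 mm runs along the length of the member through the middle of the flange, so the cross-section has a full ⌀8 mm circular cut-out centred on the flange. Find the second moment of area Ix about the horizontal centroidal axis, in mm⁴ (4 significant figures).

Decompose the section into non-overlapping parts with the origin at the bottom-left of its bounding rectangle.
Flange: 240 × 12, A = 2 880 mm², y = 6 mm, Ī = 34 560 mm⁴.
Web: 10 × 80, A = 800 mm², y = 52 mm, Ī = 426 667 mm⁴.
Hole (subtracted): ⌀8, A = 50.2655 mm², y = 6 mm, Ī = 201.062 mm⁴.
Centroid: ȳ = ΣA·y / ΣA = 16.1385 mm.
Transfer each piece to the horizontal centroidal axis using Ī + A·d² with d = y − 16.1385:
  flange: d = -10.1385 mm → contributes +330 592 mm⁴
  web: d = 35.8615 mm → contributes +1 455 505 mm⁴
  hole: d = -10.1385 mm → contributes −5367.79 mm⁴
Total I = 1 780 729 mm⁴.

Ix ≈ 1.781 × 10⁶ mm⁴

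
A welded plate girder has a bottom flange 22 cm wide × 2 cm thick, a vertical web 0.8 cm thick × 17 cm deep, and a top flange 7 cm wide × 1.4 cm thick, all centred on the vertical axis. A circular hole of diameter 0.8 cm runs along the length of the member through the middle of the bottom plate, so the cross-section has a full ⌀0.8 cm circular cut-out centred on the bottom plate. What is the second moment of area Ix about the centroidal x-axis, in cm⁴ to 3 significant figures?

Break the section into simple shapes (no overlaps), measuring from the bottom-left corner of the bounding box.
Bottom plate: 22 × 2, A = 44 cm², y = 1 cm, Ī = 14.667 cm⁴.
Web plate: 0.8 × 17, A = 13.6 cm², y = 10.5 cm, Ī = 327.53 cm⁴.
Top plate: 7 × 1.4, A = 9.8 cm², y = 19.7 cm, Ī = 1.6007 cm⁴.
Hole (subtracted): ⌀0.8, A = 0.50265 cm², y = 1 cm, Ī = 0.020106 cm⁴.
Centroid: ȳ = ΣA·y / ΣA = 5.6707 cm.
Transfer each piece to the centroidal x-axis using Ī + A·d² with d = y − 5.6707:
  bottom plate: d = -4.6707 cm → contributes +974.56 cm⁴
  web plate: d = 4.8293 cm → contributes +644.71 cm⁴
  top plate: d = 14.029 cm → contributes +1930.4 cm⁴
  hole: d = -4.6707 cm → contributes −10.986 cm⁴
Total I = 3538.7 cm⁴.

Ix ≈ 3540 cm⁴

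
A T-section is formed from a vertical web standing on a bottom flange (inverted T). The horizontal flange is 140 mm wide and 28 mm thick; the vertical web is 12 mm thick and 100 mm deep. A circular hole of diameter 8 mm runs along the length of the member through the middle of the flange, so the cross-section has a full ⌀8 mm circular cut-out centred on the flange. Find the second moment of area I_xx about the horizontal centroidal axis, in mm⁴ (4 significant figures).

I_xx ≈ 5.008 × 10⁶ mm⁴

Treat the section as a set of non-overlapping primitives; coordinates are from the bounding-box lower-left.
Flange: 140 × 28, A = 3 920 mm², y = 14 mm, Ī = 256 107 mm⁴.
Web: 12 × 100, A = 1 200 mm², y = 78 mm, Ī = 1 000 000 mm⁴.
Hole (subtracted): ⌀8, A = 50.2655 mm², y = 14 mm, Ī = 201.062 mm⁴.
Centroid: ȳ = ΣA·y / ΣA = 29.1487 mm.
Transfer each piece to the horizontal centroidal axis using Ī + A·d² with d = y − 29.1487:
  flange: d = -15.1487 mm → contributes +1 155 683 mm⁴
  web: d = 48.8513 mm → contributes +3 863 737 mm⁴
  hole: d = -15.1487 mm → contributes −11736.2 mm⁴
Total I = 5 007 684 mm⁴.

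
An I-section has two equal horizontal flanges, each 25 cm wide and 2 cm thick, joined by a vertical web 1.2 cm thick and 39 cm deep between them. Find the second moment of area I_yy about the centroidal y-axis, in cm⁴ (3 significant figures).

Treat the section as a set of non-overlapping primitives; coordinates are from the bounding-box lower-left.
Bottom flange: 25 × 2, A = 50 cm², x = 12.5 cm, Ī = 2604.2 cm⁴.
Web: 1.2 × 39, A = 46.8 cm², x = 12.5 cm, Ī = 5.616 cm⁴.
Top flange: 25 × 2, A = 50 cm², x = 12.5 cm, Ī = 2604.2 cm⁴.
By symmetry the centroid is at mid-width, x̄ = 12.5 cm.
All pieces are centred on the centroidal y-axis, so I = ΣĪ = 5213.9 cm⁴.

I_yy ≈ 5210 cm⁴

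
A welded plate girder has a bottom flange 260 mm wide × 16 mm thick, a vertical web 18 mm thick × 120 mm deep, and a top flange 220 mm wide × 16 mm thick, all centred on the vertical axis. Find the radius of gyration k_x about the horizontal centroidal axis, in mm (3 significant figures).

Split into non-overlapping primitives; take the origin at the lower-left of the bounding box.
Bottom plate: 260 × 16, A = 4 160 mm², y = 8 mm, Ī = 88 747 mm⁴.
Web plate: 18 × 120, A = 2 160 mm², y = 76 mm, Ī = 2 592 000 mm⁴.
Top plate: 220 × 16, A = 3 520 mm², y = 144 mm, Ī = 75 093 mm⁴.
Centroid: ȳ = ΣA·y / ΣA = 71.577 mm.
Transfer each piece to the horizontal centroidal axis using Ī + A·d² with d = y − 71.577:
  bottom plate: d = -63.577 mm → contributes +16 903 737 mm⁴
  web plate: d = 4.4228 mm → contributes +2 634 251 mm⁴
  top plate: d = 72.423 mm → contributes +18 537 693 mm⁴
Total I = 38 075 681 mm⁴.
Radius of gyration: k = √(I/A) = √(38 075 681 / 9 840) = 62.205 mm.

k_x ≈ 62.2 mm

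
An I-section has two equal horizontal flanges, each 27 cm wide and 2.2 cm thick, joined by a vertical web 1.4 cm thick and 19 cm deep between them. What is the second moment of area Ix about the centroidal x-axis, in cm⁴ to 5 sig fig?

Ix ≈ 1.4197 × 10⁴ cm⁴

Split into non-overlapping primitives; take the origin at the lower-left of the bounding box.
Bottom flange: 27 × 2.2, A = 59.4 cm², y = 1.1 cm, Ī = 23.958 cm⁴.
Web: 1.4 × 19, A = 26.6 cm², y = 11.7 cm, Ī = 800.2167 cm⁴.
Top flange: 27 × 2.2, A = 59.4 cm², y = 22.3 cm, Ī = 23.958 cm⁴.
By symmetry the centroid is at mid-height, ȳ = 11.7 cm.
Transfer each piece to the centroidal x-axis using Ī + A·d² with d = y − 11.7:
  bottom flange: d = -10.6 cm → contributes +6698.142 cm⁴
  web: d = 0 cm → contributes +800.2167 cm⁴
  top flange: d = 10.6 cm → contributes +6698.142 cm⁴
Total I = 14196.5 cm⁴.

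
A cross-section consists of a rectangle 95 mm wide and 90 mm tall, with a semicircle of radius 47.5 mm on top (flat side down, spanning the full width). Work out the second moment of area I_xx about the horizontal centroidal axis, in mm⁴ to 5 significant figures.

Break the section into simple shapes (no overlaps), measuring from the bottom-left corner of the bounding box.
Rectangular body: 95 × 90, A = 8 550 mm², y = 45 mm, Ī = 5 771 250 mm⁴.
Semicircular cap: semicircle r = 47.5, A = 3544.109 mm², y = 110.1596 mm, Ī = 558735.8 mm⁴.
Centroid: ȳ = ΣA·y / ΣA = 64.09465 mm.
Transfer each piece to the horizontal centroidal axis using Ī + A·d² with d = y − 64.09465:
  rectangular body: d = -19.09465 mm → contributes +8 888 630 mm⁴
  semicircular cap: d = 46.06497 mm → contributes +8 079 271 mm⁴
Total I = 16 967 900 mm⁴.

I_xx ≈ 1.6968 × 10⁷ mm⁴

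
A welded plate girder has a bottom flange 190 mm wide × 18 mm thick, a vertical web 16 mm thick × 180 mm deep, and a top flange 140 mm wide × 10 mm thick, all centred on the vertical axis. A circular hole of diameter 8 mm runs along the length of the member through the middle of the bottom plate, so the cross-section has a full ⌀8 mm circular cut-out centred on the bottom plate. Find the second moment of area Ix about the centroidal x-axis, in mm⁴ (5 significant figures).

Ix ≈ 4.8281 × 10⁷ mm⁴

Split into non-overlapping primitives; take the origin at the lower-left of the bounding box.
Bottom plate: 190 × 18, A = 3 420 mm², y = 9 mm, Ī = 92 340 mm⁴.
Web plate: 16 × 180, A = 2 880 mm², y = 108 mm, Ī = 7 776 000 mm⁴.
Top plate: 140 × 10, A = 1 400 mm², y = 203 mm, Ī = 11666.67 mm⁴.
Hole (subtracted): ⌀8, A = 50.26548 mm², y = 9 mm, Ī = 201.0619 mm⁴.
Centroid: ȳ = ΣA·y / ΣA = 81.77638 mm.
Transfer each piece to the centroidal x-axis using Ī + A·d² with d = y − 81.77638:
  bottom plate: d = -72.77638 mm → contributes +18 206 034 mm⁴
  web plate: d = 26.22362 mm → contributes +9 756 513 mm⁴
  top plate: d = 121.2236 mm → contributes +20 584 899 mm⁴
  hole: d = -72.77638 mm → contributes −266427.3 mm⁴
Total I = 48 281 018 mm⁴.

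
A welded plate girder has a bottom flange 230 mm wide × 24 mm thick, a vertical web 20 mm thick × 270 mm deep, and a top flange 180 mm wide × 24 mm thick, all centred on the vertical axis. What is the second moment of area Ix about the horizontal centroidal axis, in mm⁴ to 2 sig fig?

Ix ≈ 2.4 × 10⁸ mm⁴

Split into non-overlapping primitives; take the origin at the lower-left of the bounding box.
Bottom plate: 230 × 24, A = 5 520 mm², y = 12 mm, Ī = 264 960 mm⁴.
Web plate: 20 × 270, A = 5 400 mm², y = 159 mm, Ī = 32 805 000 mm⁴.
Top plate: 180 × 24, A = 4 320 mm², y = 306 mm, Ī = 207 360 mm⁴.
Centroid: ȳ = ΣA·y / ΣA = 147.4 mm.
Transfer each piece to the horizontal centroidal axis using Ī + A·d² with d = y − 147.4:
  bottom plate: d = -135.4 mm → contributes +101 501 671 mm⁴
  web plate: d = 11.57 mm → contributes +33 528 471 mm⁴
  top plate: d = 158.6 mm → contributes +108 837 943 mm⁴
Total I = 243 868 085 mm⁴.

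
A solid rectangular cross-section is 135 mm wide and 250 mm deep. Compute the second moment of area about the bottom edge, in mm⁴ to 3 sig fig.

I_base ≈ 7.03 × 10⁸ mm⁴

The section: 135 × 250, A = 33 750 mm², y = 125 mm, Ī = 175 781 250 mm⁴.
Transfer it to the base of the section using Ī + A·d² with d = y − 0:
  the section: d = 125 mm → contributes +703 125 000 mm⁴
Total I = 703 125 000 mm⁴.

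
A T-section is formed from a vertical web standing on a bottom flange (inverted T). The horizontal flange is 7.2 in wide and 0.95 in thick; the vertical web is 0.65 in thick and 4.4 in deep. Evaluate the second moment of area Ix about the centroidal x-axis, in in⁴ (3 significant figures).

Break the section into simple shapes (no overlaps), measuring from the bottom-left corner of the bounding box.
Flange: 7.2 × 0.95, A = 6.84 in², y = 0.475 in, Ī = 0.51443 in⁴.
Web: 0.65 × 4.4, A = 2.86 in², y = 3.15 in, Ī = 4.6141 in⁴.
Centroid: ȳ = ΣA·y / ΣA = 1.2637 in.
Transfer each piece to the centroidal x-axis using Ī + A·d² with d = y − 1.2637:
  flange: d = -0.78871 in → contributes +4.7694 in⁴
  web: d = 1.8863 in → contributes +14.79 in⁴
Total I = 19.56 in⁴.

Ix ≈ 19.6 in⁴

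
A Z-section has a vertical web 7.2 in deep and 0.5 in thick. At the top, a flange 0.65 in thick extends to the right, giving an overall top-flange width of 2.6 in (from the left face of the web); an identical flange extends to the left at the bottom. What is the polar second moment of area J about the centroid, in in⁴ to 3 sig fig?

Decompose the section into non-overlapping parts with the origin at the bottom-left of its bounding rectangle.
Web: 0.5 × 7.2, A = 3.6 in², y = 3.6 in, Ī = 15.552 in⁴.
Top flange (beyond web): 2.1 × 0.65, A = 1.365 in², y = 6.875 in, Ī = 0.048059 in⁴.
Bottom flange (beyond web): 2.1 × 0.65, A = 1.365 in², y = 0.325 in, Ī = 0.048059 in⁴.
Centroid: ȳ = ΣA·y / ΣA = 3.6 in.
Transfer each piece to the centroidal x-axis using Ī + A·d² with d = y − 3.6:
  web: d = 0 in → contributes +15.552 in⁴
  top flange (beyond web): d = 3.275 in → contributes +14.689 in⁴
  bottom flange (beyond web): d = -3.275 in → contributes +14.689 in⁴
Total I = 44.929 in⁴.
For the y-axis: x̄ = 2.35 in.
Repeating about the centroidal y-axis gives I_y = 5.692 in⁴.
Polar second moment: J = I_x + I_y = 50.621 in⁴.

J ≈ 50.6 in⁴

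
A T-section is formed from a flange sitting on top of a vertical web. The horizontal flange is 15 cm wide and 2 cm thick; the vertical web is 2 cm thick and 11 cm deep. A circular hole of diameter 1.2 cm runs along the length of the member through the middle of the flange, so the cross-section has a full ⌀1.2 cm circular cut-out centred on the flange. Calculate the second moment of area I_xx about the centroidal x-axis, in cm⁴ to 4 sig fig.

I_xx ≈ 759.2 cm⁴

Break the section into simple shapes (no overlaps), measuring from the bottom-left corner of the bounding box.
Flange: 15 × 2, A = 30 cm², y = 12 cm, Ī = 10 cm⁴.
Web: 2 × 11, A = 22 cm², y = 5.5 cm, Ī = 221.833 cm⁴.
Hole (subtracted): ⌀1.2, A = 1.13097 cm², y = 12 cm, Ī = 0.101788 cm⁴.
Centroid: ȳ = ΣA·y / ΣA = 9.18886 cm.
Transfer each piece to the centroidal x-axis using Ī + A·d² with d = y − 9.18886:
  flange: d = 2.81114 cm → contributes +247.075 cm⁴
  web: d = -3.68886 cm → contributes +521.202 cm⁴
  hole: d = 2.81114 cm → contributes −9.03932 cm⁴
Total I = 759.238 cm⁴.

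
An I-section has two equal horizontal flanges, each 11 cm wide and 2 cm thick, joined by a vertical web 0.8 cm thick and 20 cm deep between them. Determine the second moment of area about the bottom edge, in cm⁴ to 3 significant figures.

Treat the section as a set of non-overlapping primitives; coordinates are from the bounding-box lower-left.
Bottom flange: 11 × 2, A = 22 cm², y = 1 cm, Ī = 7.3333 cm⁴.
Web: 0.8 × 20, A = 16 cm², y = 12 cm, Ī = 533.33 cm⁴.
Top flange: 11 × 2, A = 22 cm², y = 23 cm, Ī = 7.3333 cm⁴.
Transfer each piece to the base of the section using Ī + A·d² with d = y − 0:
  bottom flange: d = 1 cm → contributes +29.333 cm⁴
  web: d = 12 cm → contributes +2837.3 cm⁴
  top flange: d = 23 cm → contributes +11 645 cm⁴
Total I = 14 512 cm⁴.

I_base ≈ 1.45 × 10⁴ cm⁴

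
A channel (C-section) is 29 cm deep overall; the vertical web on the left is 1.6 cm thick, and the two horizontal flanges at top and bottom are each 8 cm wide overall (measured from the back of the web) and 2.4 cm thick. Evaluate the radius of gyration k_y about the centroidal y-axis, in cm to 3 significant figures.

k_y ≈ 2.31 cm

Treat the section as a set of non-overlapping primitives; coordinates are from the bounding-box lower-left.
Web: 1.6 × 29, A = 46.4 cm², x = 0.8 cm, Ī = 9.8987 cm⁴.
Top flange (beyond web): 6.4 × 2.4, A = 15.36 cm², x = 4.8 cm, Ī = 52.429 cm⁴.
Bottom flange (beyond web): 6.4 × 2.4, A = 15.36 cm², x = 4.8 cm, Ī = 52.429 cm⁴.
Centroid: x̄ = ΣA·x / ΣA = 2.3934 cm.
Transfer each piece to the centroidal y-axis using Ī + A·d² with d = x − 2.3934:
  web: d = -1.5934 cm → contributes +127.7 cm⁴
  top flange (beyond web): d = 2.4066 cm → contributes +141.39 cm⁴
  bottom flange (beyond web): d = 2.4066 cm → contributes +141.39 cm⁴
Total I = 410.48 cm⁴.
Radius of gyration: k = √(I/A) = √(410.48 / 77.12) = 2.3071 cm.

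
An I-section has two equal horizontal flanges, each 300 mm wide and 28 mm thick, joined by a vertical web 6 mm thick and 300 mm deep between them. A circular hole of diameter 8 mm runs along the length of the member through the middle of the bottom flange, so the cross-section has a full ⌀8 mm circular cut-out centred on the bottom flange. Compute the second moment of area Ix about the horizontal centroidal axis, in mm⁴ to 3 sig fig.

Ix ≈ 4.65 × 10⁸ mm⁴

Treat the section as a set of non-overlapping primitives; coordinates are from the bounding-box lower-left.
Bottom flange: 300 × 28, A = 8 400 mm², y = 14 mm, Ī = 548 800 mm⁴.
Web: 6 × 300, A = 1 800 mm², y = 178 mm, Ī = 13 500 000 mm⁴.
Top flange: 300 × 28, A = 8 400 mm², y = 342 mm, Ī = 548 800 mm⁴.
Hole (subtracted): ⌀8, A = 50.265 mm², y = 14 mm, Ī = 201.06 mm⁴.
Centroid: ȳ = ΣA·y / ΣA = 178.44 mm.
Transfer each piece to the horizontal centroidal axis using Ī + A·d² with d = y − 178.44:
  bottom flange: d = -164.44 mm → contributes +227 701 275 mm⁴
  web: d = -0.4444 mm → contributes +13 500 355 mm⁴
  top flange: d = 163.56 mm → contributes +225 252 443 mm⁴
  hole: d = -164.44 mm → contributes −1 359 478 mm⁴
Total I = 465 094 595 mm⁴.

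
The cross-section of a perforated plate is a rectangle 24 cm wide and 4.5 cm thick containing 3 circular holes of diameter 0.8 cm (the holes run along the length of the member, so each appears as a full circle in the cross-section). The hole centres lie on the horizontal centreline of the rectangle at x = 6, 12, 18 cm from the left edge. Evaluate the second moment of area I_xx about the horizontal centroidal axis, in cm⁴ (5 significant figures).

Split into non-overlapping primitives; take the origin at the lower-left of the bounding box.
Plate: 24 × 4.5, A = 108 cm², y = 2.25 cm, Ī = 182.25 cm⁴.
Hole 1 (subtracted): ⌀0.8, A = 0.5026548 cm², y = 2.25 cm, Ī = 0.02010619 cm⁴.
Hole 2 (subtracted): ⌀0.8, A = 0.5026548 cm², y = 2.25 cm, Ī = 0.02010619 cm⁴.
Hole 3 (subtracted): ⌀0.8, A = 0.5026548 cm², y = 2.25 cm, Ī = 0.02010619 cm⁴.
By symmetry the centroid is at mid-height, ȳ = 2.25 cm.
All pieces are centred on the horizontal centroidal axis, so I = ΣĪ (holes subtracted) = 182.1897 cm⁴.

I_xx ≈ 182.19 cm⁴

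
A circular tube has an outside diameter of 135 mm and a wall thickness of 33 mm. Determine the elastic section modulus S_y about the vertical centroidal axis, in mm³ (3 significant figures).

Split into non-overlapping primitives; take the origin at the lower-left of the bounding box.
Outer circle: ⌀135, A = 14 314 mm², x = 67.5 mm, Ī = 16 304 406 mm⁴.
Bore (subtracted): ⌀69, A = 3739.3 mm², x = 67.5 mm, Ī = 1 112 670 mm⁴.
By symmetry the centroid is at mid-width, x̄ = 67.5 mm.
All pieces are centred on the vertical centroidal axis, so I = ΣĪ (holes subtracted) = 15 191 736 mm⁴.
Extreme fibre distance c = 67.5 mm; S = I/c = 225 063 mm³.

S_y ≈ 2.25 × 10⁵ mm³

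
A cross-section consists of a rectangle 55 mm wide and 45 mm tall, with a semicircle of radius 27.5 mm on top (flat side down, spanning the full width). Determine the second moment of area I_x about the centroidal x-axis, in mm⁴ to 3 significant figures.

I_x ≈ 1.42 × 10⁶ mm⁴

Split into non-overlapping primitives; take the origin at the lower-left of the bounding box.
Rectangular body: 55 × 45, A = 2 475 mm², y = 22.5 mm, Ī = 417 656 mm⁴.
Semicircular cap: semicircle r = 27.5, A = 1187.9 mm², y = 56.671 mm, Ī = 62 772 mm⁴.
Centroid: ȳ = ΣA·y / ΣA = 33.582 mm.
Transfer each piece to the centroidal x-axis using Ī + A·d² with d = y − 33.582:
  rectangular body: d = -11.082 mm → contributes +721 616 mm⁴
  semicircular cap: d = 23.089 mm → contributes +696 067 mm⁴
Total I = 1 417 684 mm⁴.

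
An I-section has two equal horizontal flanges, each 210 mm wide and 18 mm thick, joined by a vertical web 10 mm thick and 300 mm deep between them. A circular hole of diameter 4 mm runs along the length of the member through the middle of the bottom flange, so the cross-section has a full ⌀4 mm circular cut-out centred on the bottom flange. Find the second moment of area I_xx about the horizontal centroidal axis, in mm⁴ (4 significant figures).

I_xx ≈ 2.135 × 10⁸ mm⁴

Decompose the section into non-overlapping parts with the origin at the bottom-left of its bounding rectangle.
Bottom flange: 210 × 18, A = 3 780 mm², y = 9 mm, Ī = 102 060 mm⁴.
Web: 10 × 300, A = 3 000 mm², y = 168 mm, Ī = 22 500 000 mm⁴.
Top flange: 210 × 18, A = 3 780 mm², y = 327 mm, Ī = 102 060 mm⁴.
Hole (subtracted): ⌀4, A = 12.5664 mm², y = 9 mm, Ī = 12.5664 mm⁴.
Centroid: ȳ = ΣA·y / ΣA = 168.189 mm.
Transfer each piece to the horizontal centroidal axis using Ī + A·d² with d = y − 168.189:
  bottom flange: d = -159.189 mm → contributes +95 892 084 mm⁴
  web: d = -0.189435 mm → contributes +22 500 108 mm⁴
  top flange: d = 158.811 mm → contributes +95 436 667 mm⁴
  hole: d = -159.189 mm → contributes −318 460 mm⁴
Total I = 213 510 399 mm⁴.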